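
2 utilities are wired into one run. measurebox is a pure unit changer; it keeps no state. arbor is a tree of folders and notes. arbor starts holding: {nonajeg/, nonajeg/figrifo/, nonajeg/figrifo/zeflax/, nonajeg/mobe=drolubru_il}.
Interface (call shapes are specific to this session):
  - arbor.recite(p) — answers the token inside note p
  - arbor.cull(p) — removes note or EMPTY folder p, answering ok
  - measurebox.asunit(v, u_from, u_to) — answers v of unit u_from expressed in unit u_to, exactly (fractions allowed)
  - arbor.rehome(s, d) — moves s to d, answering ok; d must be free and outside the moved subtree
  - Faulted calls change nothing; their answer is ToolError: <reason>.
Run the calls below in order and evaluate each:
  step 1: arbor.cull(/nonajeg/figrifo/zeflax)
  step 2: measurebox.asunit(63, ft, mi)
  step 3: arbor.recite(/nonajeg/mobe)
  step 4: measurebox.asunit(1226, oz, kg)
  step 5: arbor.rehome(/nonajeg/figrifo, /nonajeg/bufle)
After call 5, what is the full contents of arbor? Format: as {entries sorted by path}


Answer: {nonajeg/, nonajeg/bufle/, nonajeg/mobe=drolubru_il}

Derivation:
-> arbor.cull(p: /nonajeg/figrifo/zeflax)
<- ok
-> measurebox.asunit(v: 63, u_from: ft, u_to: mi)
<- 21/1760
-> arbor.recite(p: /nonajeg/mobe)
<- drolubru_il
-> measurebox.asunit(v: 1226, u_from: oz, u_to: kg)
<- 27805212281/800000000
-> arbor.rehome(s: /nonajeg/figrifo, d: /nonajeg/bufle)
<- ok


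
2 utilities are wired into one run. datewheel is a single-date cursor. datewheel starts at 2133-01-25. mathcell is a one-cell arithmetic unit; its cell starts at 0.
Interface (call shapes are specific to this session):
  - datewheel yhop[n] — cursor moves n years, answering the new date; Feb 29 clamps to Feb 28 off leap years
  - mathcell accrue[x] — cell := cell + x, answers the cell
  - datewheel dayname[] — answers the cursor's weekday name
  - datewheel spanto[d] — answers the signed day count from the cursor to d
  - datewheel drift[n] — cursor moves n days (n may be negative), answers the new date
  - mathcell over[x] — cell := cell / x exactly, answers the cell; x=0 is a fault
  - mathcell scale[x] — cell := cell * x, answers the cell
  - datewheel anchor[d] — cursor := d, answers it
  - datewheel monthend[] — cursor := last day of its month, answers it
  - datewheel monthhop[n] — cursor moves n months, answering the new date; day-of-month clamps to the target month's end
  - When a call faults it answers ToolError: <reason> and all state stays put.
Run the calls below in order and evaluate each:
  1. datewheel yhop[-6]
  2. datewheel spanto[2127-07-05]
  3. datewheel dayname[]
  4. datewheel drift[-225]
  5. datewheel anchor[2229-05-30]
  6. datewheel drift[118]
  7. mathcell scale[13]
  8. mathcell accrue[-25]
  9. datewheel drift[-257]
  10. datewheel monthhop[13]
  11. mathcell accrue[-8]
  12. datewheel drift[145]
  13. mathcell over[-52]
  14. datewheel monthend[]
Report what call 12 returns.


Do: datewheel yhop[-6]
See: 2127-01-25
Do: datewheel spanto[2127-07-05]
See: 161
Do: datewheel dayname[]
See: Saturday
Do: datewheel drift[-225]
See: 2126-06-14
Do: datewheel anchor[2229-05-30]
See: 2229-05-30
Do: datewheel drift[118]
See: 2229-09-25
Do: mathcell scale[13]
See: 0
Do: mathcell accrue[-25]
See: -25
Do: datewheel drift[-257]
See: 2229-01-11
Do: datewheel monthhop[13]
See: 2230-02-11
Do: mathcell accrue[-8]
See: -33
Do: datewheel drift[145]
See: 2230-07-06
Do: mathcell over[-52]
See: 33/52
Do: datewheel monthend[]
See: 2230-07-31

Answer: 2230-07-06


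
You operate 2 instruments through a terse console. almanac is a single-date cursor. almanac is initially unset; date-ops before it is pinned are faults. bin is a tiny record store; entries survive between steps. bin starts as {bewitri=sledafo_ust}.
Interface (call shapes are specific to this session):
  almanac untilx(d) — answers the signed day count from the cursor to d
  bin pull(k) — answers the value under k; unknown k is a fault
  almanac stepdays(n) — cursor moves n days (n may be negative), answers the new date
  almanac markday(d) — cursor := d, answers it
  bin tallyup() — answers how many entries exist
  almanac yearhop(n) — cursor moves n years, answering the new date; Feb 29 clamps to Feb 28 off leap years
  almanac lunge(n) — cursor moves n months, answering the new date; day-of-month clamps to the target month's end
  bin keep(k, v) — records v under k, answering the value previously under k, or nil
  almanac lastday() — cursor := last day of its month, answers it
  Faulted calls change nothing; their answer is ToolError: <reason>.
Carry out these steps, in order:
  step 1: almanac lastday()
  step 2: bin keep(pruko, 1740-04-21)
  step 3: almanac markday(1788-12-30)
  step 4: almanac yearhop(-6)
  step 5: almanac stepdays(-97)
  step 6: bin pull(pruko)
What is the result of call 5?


Answer: 1782-09-24

Derivation:
Step: almanac lastday[]
Result: ToolError: no date set
Step: bin keep[pruko; 1740-04-21]
Result: nil
Step: almanac markday[1788-12-30]
Result: 1788-12-30
Step: almanac yearhop[-6]
Result: 1782-12-30
Step: almanac stepdays[-97]
Result: 1782-09-24
Step: bin pull[pruko]
Result: 1740-04-21


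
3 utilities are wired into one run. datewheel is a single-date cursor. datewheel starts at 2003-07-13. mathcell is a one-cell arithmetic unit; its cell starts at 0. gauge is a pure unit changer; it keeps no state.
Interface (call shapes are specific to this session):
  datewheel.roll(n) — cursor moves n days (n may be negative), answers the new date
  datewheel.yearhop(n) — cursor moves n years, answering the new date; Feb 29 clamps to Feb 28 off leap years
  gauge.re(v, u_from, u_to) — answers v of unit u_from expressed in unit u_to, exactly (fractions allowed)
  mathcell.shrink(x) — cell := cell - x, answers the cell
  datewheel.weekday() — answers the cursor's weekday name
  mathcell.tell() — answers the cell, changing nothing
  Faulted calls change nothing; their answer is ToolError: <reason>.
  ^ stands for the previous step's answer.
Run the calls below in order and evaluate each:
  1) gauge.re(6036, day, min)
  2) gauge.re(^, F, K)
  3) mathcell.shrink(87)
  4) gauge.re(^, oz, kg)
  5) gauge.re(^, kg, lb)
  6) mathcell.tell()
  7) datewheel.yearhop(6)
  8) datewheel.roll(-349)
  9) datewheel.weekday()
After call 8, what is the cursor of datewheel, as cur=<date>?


I run re on v: 6036, u_from: day, u_to: min, and observe 8691840.
Next I call re on v: ^, u_from: F, u_to: K, and observe 869229967/180.
Calling shrink on x: 87, which returns -87.
Next I call re on v: ^, u_from: oz, u_to: kg, — result: -3946253619/1600000000.
Calling re on v: ^, u_from: kg, u_to: lb, → -87/16.
Then tell, — result: -87.
Now I run yearhop on n: 6, yielding 2009-07-13.
I try roll on n: -349: 2008-07-29.
Invoking weekday(), and see Tuesday.

Answer: cur=2008-07-29


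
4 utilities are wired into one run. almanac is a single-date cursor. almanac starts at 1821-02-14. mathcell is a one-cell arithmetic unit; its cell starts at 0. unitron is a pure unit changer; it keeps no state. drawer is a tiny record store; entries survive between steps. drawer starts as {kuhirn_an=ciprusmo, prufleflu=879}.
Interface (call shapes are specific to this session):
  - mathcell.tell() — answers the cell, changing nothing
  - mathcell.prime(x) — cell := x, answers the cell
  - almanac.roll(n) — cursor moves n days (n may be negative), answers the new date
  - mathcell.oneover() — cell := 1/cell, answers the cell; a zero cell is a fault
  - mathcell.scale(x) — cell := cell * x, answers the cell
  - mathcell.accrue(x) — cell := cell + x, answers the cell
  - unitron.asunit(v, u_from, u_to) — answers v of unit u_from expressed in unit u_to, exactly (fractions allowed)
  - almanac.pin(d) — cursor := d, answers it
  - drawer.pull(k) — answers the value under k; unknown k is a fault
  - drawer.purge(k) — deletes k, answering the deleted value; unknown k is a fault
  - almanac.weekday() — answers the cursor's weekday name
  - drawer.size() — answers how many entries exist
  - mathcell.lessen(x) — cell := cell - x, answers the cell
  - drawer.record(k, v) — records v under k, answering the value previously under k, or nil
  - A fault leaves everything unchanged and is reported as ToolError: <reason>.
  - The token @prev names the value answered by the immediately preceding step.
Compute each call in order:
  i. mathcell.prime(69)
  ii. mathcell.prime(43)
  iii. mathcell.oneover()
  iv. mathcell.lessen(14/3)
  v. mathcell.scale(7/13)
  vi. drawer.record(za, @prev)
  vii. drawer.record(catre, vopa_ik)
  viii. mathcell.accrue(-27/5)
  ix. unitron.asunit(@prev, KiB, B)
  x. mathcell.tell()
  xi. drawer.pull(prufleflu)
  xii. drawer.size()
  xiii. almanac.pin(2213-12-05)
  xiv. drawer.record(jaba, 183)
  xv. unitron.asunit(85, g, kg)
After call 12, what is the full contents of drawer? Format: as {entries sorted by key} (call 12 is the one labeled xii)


Answer: {catre=vopa_ik, kuhirn_an=ciprusmo, prufleflu=879, za=-4193/1677}

Derivation:
·→ prime(x=69)
·← 69
·→ prime(x=43)
·← 43
·→ oneover()
·← 1/43
·→ lessen(x=14/3)
·← -599/129
·→ scale(x=7/13)
·← -4193/1677
·→ record(k=za, v=@prev)
·← nil
·→ record(k=catre, v=vopa_ik)
·← nil
·→ accrue(x=-27/5)
·← -66244/8385
·→ asunit(v=@prev, u_from=KiB, u_to=B)
·← -67833856/8385
·→ tell()
·← -66244/8385
·→ pull(k=prufleflu)
·← 879
·→ size()
·← 4
·→ pin(d=2213-12-05)
·← 2213-12-05
·→ record(k=jaba, v=183)
·← nil
·→ asunit(v=85, u_from=g, u_to=kg)
·← 17/200


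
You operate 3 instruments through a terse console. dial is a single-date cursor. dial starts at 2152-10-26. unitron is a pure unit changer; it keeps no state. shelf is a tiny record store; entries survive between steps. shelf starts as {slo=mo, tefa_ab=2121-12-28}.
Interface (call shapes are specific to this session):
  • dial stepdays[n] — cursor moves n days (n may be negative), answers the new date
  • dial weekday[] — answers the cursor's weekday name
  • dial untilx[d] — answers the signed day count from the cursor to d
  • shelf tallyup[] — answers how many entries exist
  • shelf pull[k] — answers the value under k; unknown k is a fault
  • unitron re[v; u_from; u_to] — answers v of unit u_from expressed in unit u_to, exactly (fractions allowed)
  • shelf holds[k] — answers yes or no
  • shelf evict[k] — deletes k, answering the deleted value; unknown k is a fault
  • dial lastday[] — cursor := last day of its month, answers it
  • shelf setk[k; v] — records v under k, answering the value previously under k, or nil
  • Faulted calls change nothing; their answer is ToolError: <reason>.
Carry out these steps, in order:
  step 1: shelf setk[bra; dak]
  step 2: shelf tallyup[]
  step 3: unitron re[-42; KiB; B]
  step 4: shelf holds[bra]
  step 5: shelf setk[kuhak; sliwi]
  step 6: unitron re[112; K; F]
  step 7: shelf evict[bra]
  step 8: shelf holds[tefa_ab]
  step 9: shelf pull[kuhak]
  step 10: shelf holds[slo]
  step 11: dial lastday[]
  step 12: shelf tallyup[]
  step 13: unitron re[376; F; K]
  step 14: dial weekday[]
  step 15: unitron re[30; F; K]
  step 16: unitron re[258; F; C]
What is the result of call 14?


Act: shelf setk[bra; dak]
Obs: nil
Act: shelf tallyup[]
Obs: 3
Act: unitron re[-42; KiB; B]
Obs: -43008
Act: shelf holds[bra]
Obs: yes
Act: shelf setk[kuhak; sliwi]
Obs: nil
Act: unitron re[112; K; F]
Obs: -25807/100
Act: shelf evict[bra]
Obs: dak
Act: shelf holds[tefa_ab]
Obs: yes
Act: shelf pull[kuhak]
Obs: sliwi
Act: shelf holds[slo]
Obs: yes
Act: dial lastday[]
Obs: 2152-10-31
Act: shelf tallyup[]
Obs: 3
Act: unitron re[376; F; K]
Obs: 83567/180
Act: dial weekday[]
Obs: Tuesday
Act: unitron re[30; F; K]
Obs: 48967/180
Act: unitron re[258; F; C]
Obs: 1130/9

Answer: Tuesday


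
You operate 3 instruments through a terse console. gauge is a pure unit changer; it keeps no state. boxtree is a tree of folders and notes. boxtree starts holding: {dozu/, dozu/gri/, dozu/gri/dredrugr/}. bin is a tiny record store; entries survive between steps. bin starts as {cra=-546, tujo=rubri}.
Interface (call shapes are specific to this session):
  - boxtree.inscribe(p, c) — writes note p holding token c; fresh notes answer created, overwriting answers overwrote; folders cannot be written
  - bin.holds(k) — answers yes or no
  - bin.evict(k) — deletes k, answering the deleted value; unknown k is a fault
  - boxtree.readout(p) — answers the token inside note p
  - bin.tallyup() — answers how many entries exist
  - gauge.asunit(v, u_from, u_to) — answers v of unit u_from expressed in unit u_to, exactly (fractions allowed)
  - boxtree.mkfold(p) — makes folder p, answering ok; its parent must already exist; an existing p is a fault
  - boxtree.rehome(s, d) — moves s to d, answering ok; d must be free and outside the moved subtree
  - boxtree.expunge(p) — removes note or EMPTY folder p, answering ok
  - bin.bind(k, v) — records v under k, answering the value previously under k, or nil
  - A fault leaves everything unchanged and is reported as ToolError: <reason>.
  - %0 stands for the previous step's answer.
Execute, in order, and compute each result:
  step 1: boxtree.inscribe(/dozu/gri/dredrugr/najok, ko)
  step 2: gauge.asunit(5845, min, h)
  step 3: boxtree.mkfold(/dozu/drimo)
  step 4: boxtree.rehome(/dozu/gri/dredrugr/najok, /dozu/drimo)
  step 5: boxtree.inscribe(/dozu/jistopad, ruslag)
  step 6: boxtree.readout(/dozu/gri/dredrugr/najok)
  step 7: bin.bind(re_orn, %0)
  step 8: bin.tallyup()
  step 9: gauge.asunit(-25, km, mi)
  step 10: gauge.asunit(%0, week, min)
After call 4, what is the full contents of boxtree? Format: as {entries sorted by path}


I call inscribe with p=/dozu/gri/dredrugr/najok, c=ko, → created.
I invoke asunit with v=5845, u_from=min, u_to=h, and observe 1169/12.
I call mkfold with p=/dozu/drimo, and observe ok.
I use rehome with s=/dozu/gri/dredrugr/najok, d=/dozu/drimo, — result: ToolError: exists.
I try inscribe with p=/dozu/jistopad, c=ruslag, giving created.
Calling readout with p=/dozu/gri/dredrugr/najok, which returns ko.
I invoke bind with k=re_orn, v=%0, giving nil.
I call tallyup, giving 3.
I run asunit with v=-25, u_from=km, u_to=mi, → -390625/25146.
Then asunit with v=%0, u_from=week, u_to=min, and observe -218750000/1397.

Answer: {dozu/, dozu/drimo/, dozu/gri/, dozu/gri/dredrugr/, dozu/gri/dredrugr/najok=ko}


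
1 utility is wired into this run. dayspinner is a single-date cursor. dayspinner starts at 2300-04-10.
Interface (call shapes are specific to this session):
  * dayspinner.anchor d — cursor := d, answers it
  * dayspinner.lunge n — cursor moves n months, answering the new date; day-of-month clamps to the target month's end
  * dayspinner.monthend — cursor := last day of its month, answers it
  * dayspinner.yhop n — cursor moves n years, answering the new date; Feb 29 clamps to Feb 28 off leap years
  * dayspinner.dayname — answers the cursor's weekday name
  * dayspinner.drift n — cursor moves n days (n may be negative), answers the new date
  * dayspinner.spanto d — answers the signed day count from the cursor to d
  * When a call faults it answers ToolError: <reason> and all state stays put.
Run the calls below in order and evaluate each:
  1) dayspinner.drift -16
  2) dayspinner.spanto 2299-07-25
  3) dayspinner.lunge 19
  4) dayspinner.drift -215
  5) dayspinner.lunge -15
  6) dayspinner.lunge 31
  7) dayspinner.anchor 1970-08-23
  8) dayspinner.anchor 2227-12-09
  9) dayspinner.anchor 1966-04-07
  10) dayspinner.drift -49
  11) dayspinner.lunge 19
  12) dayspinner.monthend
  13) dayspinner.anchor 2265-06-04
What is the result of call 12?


Answer: 1967-09-30

Derivation:
CALL drift[n: -16]
RET  2300-03-25
CALL spanto[d: 2299-07-25]
RET  -243
CALL lunge[n: 19]
RET  2301-10-25
CALL drift[n: -215]
RET  2301-03-24
CALL lunge[n: -15]
RET  2299-12-24
CALL lunge[n: 31]
RET  2302-07-24
CALL anchor[d: 1970-08-23]
RET  1970-08-23
CALL anchor[d: 2227-12-09]
RET  2227-12-09
CALL anchor[d: 1966-04-07]
RET  1966-04-07
CALL drift[n: -49]
RET  1966-02-17
CALL lunge[n: 19]
RET  1967-09-17
CALL monthend[]
RET  1967-09-30
CALL anchor[d: 2265-06-04]
RET  2265-06-04


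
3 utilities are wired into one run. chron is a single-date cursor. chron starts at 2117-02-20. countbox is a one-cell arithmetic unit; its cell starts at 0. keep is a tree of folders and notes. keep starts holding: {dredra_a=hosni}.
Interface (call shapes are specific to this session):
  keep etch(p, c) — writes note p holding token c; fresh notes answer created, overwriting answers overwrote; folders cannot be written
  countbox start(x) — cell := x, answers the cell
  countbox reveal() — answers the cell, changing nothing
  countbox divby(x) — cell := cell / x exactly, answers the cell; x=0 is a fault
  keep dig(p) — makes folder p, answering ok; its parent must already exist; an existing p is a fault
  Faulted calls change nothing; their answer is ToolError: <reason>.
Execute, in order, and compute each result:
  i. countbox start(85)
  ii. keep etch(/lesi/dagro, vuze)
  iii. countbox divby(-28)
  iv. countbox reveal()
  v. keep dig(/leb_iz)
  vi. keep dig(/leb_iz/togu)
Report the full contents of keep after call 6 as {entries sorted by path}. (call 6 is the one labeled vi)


I call countbox start with x=85, → 85.
Using keep etch with p=/lesi/dagro, c=vuze, and get ToolError: no parent.
I use countbox divby with x=-28, which returns -85/28.
I try countbox reveal(), and see -85/28.
I use keep dig with p=/leb_iz, — result: ok.
I call keep dig with p=/leb_iz/togu, and observe ok.

Answer: {dredra_a=hosni, leb_iz/, leb_iz/togu/}


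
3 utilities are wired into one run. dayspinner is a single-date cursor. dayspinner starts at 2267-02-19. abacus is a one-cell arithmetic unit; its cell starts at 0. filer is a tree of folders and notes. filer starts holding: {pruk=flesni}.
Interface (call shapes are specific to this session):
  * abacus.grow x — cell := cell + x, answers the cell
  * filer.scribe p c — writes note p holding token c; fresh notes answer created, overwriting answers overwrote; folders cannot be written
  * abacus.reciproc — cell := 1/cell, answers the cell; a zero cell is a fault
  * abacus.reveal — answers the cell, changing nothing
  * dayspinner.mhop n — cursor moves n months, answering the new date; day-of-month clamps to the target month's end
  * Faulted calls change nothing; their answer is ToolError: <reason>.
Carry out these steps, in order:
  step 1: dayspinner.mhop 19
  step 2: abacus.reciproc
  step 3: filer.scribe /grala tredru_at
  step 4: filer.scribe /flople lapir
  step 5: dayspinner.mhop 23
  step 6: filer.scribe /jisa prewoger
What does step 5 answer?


Answer: 2270-08-19

Derivation:
Then dayspinner.mhop using 19, and see 2268-09-19.
I try abacus.reciproc(), and get ToolError: reciprocal of zero.
I invoke filer.scribe using /grala, tredru_at, yielding created.
Now I run filer.scribe using /flople, lapir, → created.
Calling dayspinner.mhop using 23: 2270-08-19.
I run filer.scribe using /jisa, prewoger: created.


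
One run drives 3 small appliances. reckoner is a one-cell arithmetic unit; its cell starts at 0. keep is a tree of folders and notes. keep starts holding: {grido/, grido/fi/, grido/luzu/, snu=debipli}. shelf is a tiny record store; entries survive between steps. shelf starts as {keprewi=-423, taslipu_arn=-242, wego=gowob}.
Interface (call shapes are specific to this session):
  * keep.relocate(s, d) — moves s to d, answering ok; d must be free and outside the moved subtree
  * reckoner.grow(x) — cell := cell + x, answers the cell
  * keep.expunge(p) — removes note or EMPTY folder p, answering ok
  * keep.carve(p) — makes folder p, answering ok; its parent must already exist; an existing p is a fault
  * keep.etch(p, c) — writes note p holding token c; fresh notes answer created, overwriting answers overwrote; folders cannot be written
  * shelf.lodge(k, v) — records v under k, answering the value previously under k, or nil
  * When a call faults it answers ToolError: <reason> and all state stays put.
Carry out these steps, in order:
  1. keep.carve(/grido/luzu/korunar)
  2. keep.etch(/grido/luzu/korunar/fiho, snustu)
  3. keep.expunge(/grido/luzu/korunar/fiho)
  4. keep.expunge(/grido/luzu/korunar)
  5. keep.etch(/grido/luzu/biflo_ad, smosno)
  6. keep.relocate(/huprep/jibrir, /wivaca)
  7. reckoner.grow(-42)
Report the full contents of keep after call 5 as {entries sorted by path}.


Calling keep.carve with p: /grido/luzu/korunar, — result: ok.
Invoking keep.etch with p: /grido/luzu/korunar/fiho, c: snustu, and see created.
Next I call keep.expunge with p: /grido/luzu/korunar/fiho, yielding ok.
I run keep.expunge with p: /grido/luzu/korunar, — result: ok.
I call keep.etch with p: /grido/luzu/biflo_ad, c: smosno, yielding created.
I invoke keep.relocate with s: /huprep/jibrir, d: /wivaca, and observe ToolError: not found.
I call reckoner.grow with x: -42, and get -42.

Answer: {grido/, grido/fi/, grido/luzu/, grido/luzu/biflo_ad=smosno, snu=debipli}


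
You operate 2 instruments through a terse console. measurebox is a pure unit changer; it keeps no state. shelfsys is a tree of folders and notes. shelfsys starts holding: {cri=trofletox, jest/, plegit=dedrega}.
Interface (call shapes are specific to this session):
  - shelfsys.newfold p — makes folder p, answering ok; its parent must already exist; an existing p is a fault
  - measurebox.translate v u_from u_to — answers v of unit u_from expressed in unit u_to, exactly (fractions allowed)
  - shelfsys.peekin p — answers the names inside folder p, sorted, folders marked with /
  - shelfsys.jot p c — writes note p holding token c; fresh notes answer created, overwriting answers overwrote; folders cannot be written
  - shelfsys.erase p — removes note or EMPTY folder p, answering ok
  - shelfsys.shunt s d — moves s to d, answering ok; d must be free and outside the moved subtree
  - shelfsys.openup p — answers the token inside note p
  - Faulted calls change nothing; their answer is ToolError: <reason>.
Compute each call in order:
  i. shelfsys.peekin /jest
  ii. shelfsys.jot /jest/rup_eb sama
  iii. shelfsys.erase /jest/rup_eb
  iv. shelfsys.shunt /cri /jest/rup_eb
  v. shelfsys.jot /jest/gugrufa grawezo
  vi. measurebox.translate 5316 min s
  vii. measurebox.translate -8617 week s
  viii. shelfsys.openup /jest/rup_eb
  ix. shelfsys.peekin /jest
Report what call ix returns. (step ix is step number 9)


I use peekin with p='/jest': [].
I run jot with p='/jest/rup_eb', c='sama', which returns created.
Calling erase with p='/jest/rup_eb', — result: ok.
I invoke shunt with s='/cri', d='/jest/rup_eb', and see ok.
Then jot with p='/jest/gugrufa', c='grawezo': created.
Invoking translate with v='5316', u_from='min', u_to='s', giving 318960.
I try translate with v='-8617', u_from='week', u_to='s', → -5211561600.
Next I call openup with p='/jest/rup_eb', giving trofletox.
I invoke peekin with p='/jest', and observe [gugrufa, rup_eb].

Answer: [gugrufa, rup_eb]


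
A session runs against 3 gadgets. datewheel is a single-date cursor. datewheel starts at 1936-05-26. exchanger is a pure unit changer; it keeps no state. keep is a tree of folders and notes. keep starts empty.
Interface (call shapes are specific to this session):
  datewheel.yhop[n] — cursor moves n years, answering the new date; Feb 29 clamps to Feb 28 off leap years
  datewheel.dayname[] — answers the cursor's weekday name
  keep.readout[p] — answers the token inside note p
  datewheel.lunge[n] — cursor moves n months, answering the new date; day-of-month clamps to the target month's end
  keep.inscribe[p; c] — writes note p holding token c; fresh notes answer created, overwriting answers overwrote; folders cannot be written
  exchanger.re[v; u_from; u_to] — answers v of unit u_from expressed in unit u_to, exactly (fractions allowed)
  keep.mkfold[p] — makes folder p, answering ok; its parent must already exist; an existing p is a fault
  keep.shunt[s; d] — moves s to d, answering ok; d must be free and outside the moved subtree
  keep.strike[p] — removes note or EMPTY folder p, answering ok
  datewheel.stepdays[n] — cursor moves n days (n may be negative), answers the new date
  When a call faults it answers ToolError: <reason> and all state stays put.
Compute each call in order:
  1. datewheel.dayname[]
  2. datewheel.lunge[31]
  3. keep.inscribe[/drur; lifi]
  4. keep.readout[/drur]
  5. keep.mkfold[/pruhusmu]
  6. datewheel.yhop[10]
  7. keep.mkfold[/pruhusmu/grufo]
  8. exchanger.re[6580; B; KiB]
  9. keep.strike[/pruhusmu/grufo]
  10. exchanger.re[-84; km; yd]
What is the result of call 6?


Answer: 1948-12-26

Derivation:
$ datewheel.dayname
:: Tuesday
$ datewheel.lunge 31
:: 1938-12-26
$ keep.inscribe /drur lifi
:: created
$ keep.readout /drur
:: lifi
$ keep.mkfold /pruhusmu
:: ok
$ datewheel.yhop 10
:: 1948-12-26
$ keep.mkfold /pruhusmu/grufo
:: ok
$ exchanger.re 6580 B KiB
:: 1645/256
$ keep.strike /pruhusmu/grufo
:: ok
$ exchanger.re -84 km yd
:: -35000000/381


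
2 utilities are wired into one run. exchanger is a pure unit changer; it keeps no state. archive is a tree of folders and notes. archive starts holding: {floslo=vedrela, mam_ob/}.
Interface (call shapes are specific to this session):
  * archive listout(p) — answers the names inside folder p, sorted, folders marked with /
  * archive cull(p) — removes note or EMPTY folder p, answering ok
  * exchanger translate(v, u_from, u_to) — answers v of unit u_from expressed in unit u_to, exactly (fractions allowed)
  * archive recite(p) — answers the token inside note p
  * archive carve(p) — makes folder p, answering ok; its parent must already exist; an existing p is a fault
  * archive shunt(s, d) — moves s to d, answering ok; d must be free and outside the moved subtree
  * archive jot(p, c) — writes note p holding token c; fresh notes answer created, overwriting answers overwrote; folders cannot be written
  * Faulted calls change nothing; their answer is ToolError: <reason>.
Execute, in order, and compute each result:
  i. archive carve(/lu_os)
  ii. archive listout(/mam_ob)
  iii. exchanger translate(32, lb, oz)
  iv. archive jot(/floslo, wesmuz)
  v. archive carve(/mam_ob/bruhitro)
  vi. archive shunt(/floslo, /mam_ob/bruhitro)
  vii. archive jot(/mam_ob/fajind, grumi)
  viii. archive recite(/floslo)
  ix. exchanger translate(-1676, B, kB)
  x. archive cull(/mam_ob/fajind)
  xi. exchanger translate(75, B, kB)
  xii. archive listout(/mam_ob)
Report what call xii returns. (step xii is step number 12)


Answer: [bruhitro/]

Derivation:
;; 1. archive carve(p='/lu_os') : ok
;; 2. archive listout(p='/mam_ob') : []
;; 3. exchanger translate(v='32', u_from='lb', u_to='oz') : 512
;; 4. archive jot(p='/floslo', c='wesmuz') : overwrote
;; 5. archive carve(p='/mam_ob/bruhitro') : ok
;; 6. archive shunt(s='/floslo', d='/mam_ob/bruhitro') : ToolError: exists
;; 7. archive jot(p='/mam_ob/fajind', c='grumi') : created
;; 8. archive recite(p='/floslo') : wesmuz
;; 9. exchanger translate(v='-1676', u_from='B', u_to='kB') : -419/250
;; 10. archive cull(p='/mam_ob/fajind') : ok
;; 11. exchanger translate(v='75', u_from='B', u_to='kB') : 3/40
;; 12. archive listout(p='/mam_ob') : [bruhitro/]


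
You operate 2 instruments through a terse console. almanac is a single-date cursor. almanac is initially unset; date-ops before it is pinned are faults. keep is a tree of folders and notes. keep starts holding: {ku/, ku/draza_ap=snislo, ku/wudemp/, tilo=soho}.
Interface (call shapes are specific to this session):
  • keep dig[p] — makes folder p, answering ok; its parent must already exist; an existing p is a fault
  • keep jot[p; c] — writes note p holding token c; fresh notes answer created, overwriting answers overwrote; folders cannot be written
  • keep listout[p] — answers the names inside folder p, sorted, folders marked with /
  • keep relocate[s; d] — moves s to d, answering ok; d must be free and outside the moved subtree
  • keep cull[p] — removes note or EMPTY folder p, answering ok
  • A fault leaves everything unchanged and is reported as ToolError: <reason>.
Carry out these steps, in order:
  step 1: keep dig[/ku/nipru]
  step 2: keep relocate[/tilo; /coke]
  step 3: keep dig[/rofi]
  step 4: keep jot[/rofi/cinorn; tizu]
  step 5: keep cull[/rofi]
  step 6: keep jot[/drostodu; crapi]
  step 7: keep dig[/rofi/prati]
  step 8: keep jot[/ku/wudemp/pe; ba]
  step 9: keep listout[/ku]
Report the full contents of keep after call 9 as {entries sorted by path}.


Answer: {coke=soho, drostodu=crapi, ku/, ku/draza_ap=snislo, ku/nipru/, ku/wudemp/, ku/wudemp/pe=ba, rofi/, rofi/cinorn=tizu, rofi/prati/}

Derivation:
I call keep dig passing /ku/nipru, giving ok.
I invoke keep relocate passing /tilo, /coke, and see ok.
Then keep dig passing /rofi, which returns ok.
I try keep jot passing /rofi/cinorn, tizu, giving created.
I use keep cull passing /rofi, which returns ToolError: not empty.
Invoking keep jot passing /drostodu, crapi, giving created.
Now I run keep dig passing /rofi/prati, and observe ok.
Invoking keep jot passing /ku/wudemp/pe, ba, → created.
I use keep listout passing /ku, and get [draza_ap, nipru/, wudemp/].


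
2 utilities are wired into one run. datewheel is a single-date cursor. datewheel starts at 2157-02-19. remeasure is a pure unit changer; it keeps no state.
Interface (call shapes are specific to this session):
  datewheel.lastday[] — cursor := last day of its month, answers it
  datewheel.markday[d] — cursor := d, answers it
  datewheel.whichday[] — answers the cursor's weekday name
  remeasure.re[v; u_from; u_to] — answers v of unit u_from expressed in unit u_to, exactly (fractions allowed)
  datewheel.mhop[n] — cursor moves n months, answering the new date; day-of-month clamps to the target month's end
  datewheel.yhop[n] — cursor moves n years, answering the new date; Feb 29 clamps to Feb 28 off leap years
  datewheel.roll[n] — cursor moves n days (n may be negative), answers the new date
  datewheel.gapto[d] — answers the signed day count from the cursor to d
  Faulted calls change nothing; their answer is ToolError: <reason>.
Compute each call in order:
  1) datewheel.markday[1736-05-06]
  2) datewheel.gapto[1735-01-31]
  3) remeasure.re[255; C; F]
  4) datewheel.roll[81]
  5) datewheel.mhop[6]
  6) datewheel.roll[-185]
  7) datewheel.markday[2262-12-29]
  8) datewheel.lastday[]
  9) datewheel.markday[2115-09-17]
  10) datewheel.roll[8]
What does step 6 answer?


Answer: 1736-07-25

Derivation:
==> datewheel.markday(1736-05-06)
<== 1736-05-06
==> datewheel.gapto(1735-01-31)
<== -461
==> remeasure.re(255, C, F)
<== 491
==> datewheel.roll(81)
<== 1736-07-26
==> datewheel.mhop(6)
<== 1737-01-26
==> datewheel.roll(-185)
<== 1736-07-25
==> datewheel.markday(2262-12-29)
<== 2262-12-29
==> datewheel.lastday()
<== 2262-12-31
==> datewheel.markday(2115-09-17)
<== 2115-09-17
==> datewheel.roll(8)
<== 2115-09-25


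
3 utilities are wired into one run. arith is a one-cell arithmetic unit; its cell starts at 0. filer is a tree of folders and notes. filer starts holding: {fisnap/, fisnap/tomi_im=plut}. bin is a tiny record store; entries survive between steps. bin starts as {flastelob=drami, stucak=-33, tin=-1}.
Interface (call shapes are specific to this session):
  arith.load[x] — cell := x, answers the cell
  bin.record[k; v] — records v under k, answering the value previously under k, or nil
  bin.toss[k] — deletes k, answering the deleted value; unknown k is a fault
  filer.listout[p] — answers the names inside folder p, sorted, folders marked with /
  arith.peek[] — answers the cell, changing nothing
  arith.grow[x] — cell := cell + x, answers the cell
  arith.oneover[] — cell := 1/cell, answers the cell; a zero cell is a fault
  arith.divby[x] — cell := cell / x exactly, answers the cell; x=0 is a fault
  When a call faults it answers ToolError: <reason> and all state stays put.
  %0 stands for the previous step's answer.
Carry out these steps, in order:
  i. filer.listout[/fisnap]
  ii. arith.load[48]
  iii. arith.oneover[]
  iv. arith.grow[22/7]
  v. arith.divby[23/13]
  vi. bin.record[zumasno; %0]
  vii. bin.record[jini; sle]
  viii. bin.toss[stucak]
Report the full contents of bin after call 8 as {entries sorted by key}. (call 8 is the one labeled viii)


Answer: {flastelob=drami, jini=sle, tin=-1, zumasno=13819/7728}

Derivation:
==> filer.listout(p='/fisnap')
<== [tomi_im]
==> arith.load(x='48')
<== 48
==> arith.oneover()
<== 1/48
==> arith.grow(x='22/7')
<== 1063/336
==> arith.divby(x='23/13')
<== 13819/7728
==> bin.record(k='zumasno', v='%0')
<== nil
==> bin.record(k='jini', v='sle')
<== nil
==> bin.toss(k='stucak')
<== -33


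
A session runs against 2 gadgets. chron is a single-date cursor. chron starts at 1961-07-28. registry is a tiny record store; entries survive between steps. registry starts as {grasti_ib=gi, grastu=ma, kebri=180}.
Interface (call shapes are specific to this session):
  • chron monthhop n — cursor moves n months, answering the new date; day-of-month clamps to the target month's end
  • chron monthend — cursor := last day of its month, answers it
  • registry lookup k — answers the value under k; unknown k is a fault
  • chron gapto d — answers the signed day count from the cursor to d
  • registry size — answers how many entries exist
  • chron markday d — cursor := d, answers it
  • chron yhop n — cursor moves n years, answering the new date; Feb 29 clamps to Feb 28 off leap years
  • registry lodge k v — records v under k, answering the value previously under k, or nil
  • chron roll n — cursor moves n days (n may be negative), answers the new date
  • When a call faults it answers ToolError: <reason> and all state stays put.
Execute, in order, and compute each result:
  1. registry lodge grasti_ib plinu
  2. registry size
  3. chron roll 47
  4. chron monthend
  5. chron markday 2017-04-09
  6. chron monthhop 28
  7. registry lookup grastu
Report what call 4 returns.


I call registry lodge passing k=grasti_ib, v=plinu: gi.
I run registry size, and get 3.
I invoke chron roll passing n=47, yielding 1961-09-13.
Then chron monthend(): 1961-09-30.
I invoke chron markday passing d=2017-04-09, yielding 2017-04-09.
Next I call chron monthhop passing n=28, → 2019-08-09.
I run registry lookup passing k=grastu, and observe ma.

Answer: 1961-09-30


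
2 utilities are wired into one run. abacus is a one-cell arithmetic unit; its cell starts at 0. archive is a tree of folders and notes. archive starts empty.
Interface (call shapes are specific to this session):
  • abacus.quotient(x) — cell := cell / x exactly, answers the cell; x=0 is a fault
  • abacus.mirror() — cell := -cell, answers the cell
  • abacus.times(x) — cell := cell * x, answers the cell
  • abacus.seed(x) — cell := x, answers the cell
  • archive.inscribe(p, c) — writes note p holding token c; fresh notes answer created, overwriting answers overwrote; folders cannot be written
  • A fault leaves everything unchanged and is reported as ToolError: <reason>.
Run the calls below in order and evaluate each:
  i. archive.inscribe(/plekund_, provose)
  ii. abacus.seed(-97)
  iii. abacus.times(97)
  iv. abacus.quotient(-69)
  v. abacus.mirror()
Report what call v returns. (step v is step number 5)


Answer: -9409/69

Derivation:
$ archive.inscribe p: /plekund_ c: provose
:: created
$ abacus.seed x: -97
:: -97
$ abacus.times x: 97
:: -9409
$ abacus.quotient x: -69
:: 9409/69
$ abacus.mirror
:: -9409/69


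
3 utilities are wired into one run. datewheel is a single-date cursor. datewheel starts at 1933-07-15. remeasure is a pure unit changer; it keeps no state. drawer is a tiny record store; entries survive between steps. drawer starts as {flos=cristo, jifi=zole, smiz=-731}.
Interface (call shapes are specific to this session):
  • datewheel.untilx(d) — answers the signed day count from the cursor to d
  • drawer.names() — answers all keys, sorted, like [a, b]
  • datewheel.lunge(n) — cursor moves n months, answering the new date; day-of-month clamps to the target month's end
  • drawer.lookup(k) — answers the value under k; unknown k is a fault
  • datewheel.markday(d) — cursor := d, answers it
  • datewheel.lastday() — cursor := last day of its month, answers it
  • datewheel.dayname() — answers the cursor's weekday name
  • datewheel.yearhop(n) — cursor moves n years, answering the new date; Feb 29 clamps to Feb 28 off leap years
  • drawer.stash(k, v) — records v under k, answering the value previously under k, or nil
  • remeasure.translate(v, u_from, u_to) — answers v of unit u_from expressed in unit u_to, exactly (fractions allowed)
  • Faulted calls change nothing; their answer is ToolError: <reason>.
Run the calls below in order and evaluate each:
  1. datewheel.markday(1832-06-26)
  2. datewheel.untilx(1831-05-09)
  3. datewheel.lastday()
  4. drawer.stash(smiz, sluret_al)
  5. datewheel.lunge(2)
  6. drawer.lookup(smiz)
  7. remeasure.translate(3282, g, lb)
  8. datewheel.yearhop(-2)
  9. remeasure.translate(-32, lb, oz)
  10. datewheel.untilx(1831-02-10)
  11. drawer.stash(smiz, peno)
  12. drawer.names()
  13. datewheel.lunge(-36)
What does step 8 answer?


Using datewheel.markday on 1832-06-26, yielding 1832-06-26.
I run datewheel.untilx on 1831-05-09, and observe -414.
I try datewheel.lastday(), and get 1832-06-30.
I call drawer.stash on smiz, sluret_al, — result: -731.
I try datewheel.lunge on 2, yielding 1832-08-30.
I use drawer.lookup on smiz, yielding sluret_al.
Then remeasure.translate on 3282, g, lb, and get 328200000/45359237.
Now I run datewheel.yearhop on -2: 1830-08-30.
I invoke remeasure.translate on -32, lb, oz, giving -512.
I use datewheel.untilx on 1831-02-10, and observe 164.
I try drawer.stash on smiz, peno, and observe sluret_al.
I call drawer.names, and see [flos, jifi, smiz].
Then datewheel.lunge on -36: 1827-08-30.

Answer: 1830-08-30


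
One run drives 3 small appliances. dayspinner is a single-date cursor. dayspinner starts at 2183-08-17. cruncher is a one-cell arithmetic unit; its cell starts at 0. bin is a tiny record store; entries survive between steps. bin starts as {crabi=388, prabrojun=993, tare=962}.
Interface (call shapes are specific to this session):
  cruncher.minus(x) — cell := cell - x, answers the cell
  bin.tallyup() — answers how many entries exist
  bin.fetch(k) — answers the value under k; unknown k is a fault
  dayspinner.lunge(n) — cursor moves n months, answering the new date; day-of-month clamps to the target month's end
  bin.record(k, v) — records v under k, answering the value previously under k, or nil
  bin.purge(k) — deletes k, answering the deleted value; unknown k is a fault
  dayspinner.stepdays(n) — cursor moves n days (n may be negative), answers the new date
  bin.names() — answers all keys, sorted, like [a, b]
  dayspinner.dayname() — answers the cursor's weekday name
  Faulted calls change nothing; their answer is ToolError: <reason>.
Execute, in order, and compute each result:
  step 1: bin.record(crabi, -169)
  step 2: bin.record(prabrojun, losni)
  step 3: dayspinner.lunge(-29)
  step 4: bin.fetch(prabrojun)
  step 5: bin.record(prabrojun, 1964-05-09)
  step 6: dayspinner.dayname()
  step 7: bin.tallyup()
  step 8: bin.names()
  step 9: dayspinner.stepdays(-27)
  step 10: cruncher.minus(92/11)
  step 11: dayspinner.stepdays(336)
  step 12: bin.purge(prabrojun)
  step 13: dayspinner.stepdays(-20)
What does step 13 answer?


Answer: 2181-12-31

Derivation:
CALL record[k→crabi; v→-169]
RET  388
CALL record[k→prabrojun; v→losni]
RET  993
CALL lunge[n→-29]
RET  2181-03-17
CALL fetch[k→prabrojun]
RET  losni
CALL record[k→prabrojun; v→1964-05-09]
RET  losni
CALL dayname[]
RET  Saturday
CALL tallyup[]
RET  3
CALL names[]
RET  [crabi, prabrojun, tare]
CALL stepdays[n→-27]
RET  2181-02-18
CALL minus[x→92/11]
RET  -92/11
CALL stepdays[n→336]
RET  2182-01-20
CALL purge[k→prabrojun]
RET  1964-05-09
CALL stepdays[n→-20]
RET  2181-12-31


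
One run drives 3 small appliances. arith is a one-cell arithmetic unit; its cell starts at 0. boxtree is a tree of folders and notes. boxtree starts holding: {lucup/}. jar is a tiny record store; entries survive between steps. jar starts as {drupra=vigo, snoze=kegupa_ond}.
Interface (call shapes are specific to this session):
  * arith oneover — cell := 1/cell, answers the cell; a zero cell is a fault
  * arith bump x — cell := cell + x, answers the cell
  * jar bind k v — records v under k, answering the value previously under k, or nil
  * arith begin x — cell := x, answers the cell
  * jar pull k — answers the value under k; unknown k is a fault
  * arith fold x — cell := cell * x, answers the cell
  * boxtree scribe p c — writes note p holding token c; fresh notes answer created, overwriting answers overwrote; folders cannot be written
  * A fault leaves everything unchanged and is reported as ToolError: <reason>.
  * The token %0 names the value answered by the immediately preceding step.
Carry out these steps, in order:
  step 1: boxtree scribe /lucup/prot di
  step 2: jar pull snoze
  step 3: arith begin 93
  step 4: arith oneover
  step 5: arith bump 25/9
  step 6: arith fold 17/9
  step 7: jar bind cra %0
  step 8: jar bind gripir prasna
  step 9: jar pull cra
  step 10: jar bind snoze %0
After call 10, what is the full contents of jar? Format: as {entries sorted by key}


Answer: {cra=13226/2511, drupra=vigo, gripir=prasna, snoze=13226/2511}

Derivation:
I invoke boxtree scribe(p: /lucup/prot, c: di), giving created.
Then jar pull(k: snoze): kegupa_ond.
Using arith begin(x: 93), yielding 93.
Invoking arith oneover(), yielding 1/93.
I try arith bump(x: 25/9), → 778/279.
I call arith fold(x: 17/9), giving 13226/2511.
I use jar bind(k: cra, v: %0), — result: nil.
Invoking jar bind(k: gripir, v: prasna), yielding nil.
I use jar pull(k: cra), which returns 13226/2511.
I call jar bind(k: snoze, v: %0), yielding kegupa_ond.
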